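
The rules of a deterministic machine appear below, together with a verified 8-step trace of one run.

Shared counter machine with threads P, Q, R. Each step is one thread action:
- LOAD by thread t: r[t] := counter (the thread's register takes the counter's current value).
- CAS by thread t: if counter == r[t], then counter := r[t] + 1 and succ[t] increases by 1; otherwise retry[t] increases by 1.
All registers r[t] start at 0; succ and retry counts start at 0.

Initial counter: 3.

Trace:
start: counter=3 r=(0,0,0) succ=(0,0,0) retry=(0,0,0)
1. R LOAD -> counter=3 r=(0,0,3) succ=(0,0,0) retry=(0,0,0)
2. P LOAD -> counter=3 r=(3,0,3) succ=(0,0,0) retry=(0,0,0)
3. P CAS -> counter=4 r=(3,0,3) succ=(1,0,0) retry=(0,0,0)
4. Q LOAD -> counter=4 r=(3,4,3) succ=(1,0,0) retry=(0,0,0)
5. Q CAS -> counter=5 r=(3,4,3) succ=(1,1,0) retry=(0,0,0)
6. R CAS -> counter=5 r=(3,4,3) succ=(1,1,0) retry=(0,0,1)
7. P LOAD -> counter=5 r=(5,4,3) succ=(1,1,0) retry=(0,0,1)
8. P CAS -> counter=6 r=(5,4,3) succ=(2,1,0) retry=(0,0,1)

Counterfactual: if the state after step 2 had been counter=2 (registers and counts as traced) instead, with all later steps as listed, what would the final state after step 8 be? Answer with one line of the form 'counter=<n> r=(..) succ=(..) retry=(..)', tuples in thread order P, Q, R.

counter=5 r=(4,2,3) succ=(1,1,1) retry=(1,0,0)

state after step 2 := counter=2 r=(3,0,3) succ=(0,0,0) retry=(0,0,0)
3. P CAS -> counter=2 r=(3,0,3) succ=(0,0,0) retry=(1,0,0)
4. Q LOAD -> counter=2 r=(3,2,3) succ=(0,0,0) retry=(1,0,0)
5. Q CAS -> counter=3 r=(3,2,3) succ=(0,1,0) retry=(1,0,0)
6. R CAS -> counter=4 r=(3,2,3) succ=(0,1,1) retry=(1,0,0)
7. P LOAD -> counter=4 r=(4,2,3) succ=(0,1,1) retry=(1,0,0)
8. P CAS -> counter=5 r=(4,2,3) succ=(1,1,1) retry=(1,0,0)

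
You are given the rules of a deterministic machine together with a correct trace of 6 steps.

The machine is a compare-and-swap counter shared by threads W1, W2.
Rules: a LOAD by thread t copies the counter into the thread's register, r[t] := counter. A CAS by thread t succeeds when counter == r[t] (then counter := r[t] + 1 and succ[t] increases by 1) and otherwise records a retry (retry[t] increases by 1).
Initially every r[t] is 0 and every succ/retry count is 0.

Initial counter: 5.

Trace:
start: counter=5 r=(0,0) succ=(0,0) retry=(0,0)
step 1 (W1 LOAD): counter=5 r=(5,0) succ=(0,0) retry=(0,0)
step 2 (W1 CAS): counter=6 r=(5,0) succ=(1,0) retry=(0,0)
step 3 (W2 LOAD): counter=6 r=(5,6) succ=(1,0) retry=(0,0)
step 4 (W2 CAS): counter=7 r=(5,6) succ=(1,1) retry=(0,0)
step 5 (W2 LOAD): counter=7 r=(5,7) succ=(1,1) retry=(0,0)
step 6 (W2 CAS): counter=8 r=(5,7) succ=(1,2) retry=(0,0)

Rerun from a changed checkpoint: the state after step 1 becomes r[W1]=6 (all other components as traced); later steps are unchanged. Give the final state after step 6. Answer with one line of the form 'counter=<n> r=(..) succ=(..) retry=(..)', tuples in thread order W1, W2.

counter=7 r=(6,6) succ=(0,2) retry=(1,0)

state after step 1 := counter=5 r=(6,0) succ=(0,0) retry=(0,0)
step 2 (W1 CAS): counter=5 r=(6,0) succ=(0,0) retry=(1,0)
step 3 (W2 LOAD): counter=5 r=(6,5) succ=(0,0) retry=(1,0)
step 4 (W2 CAS): counter=6 r=(6,5) succ=(0,1) retry=(1,0)
step 5 (W2 LOAD): counter=6 r=(6,6) succ=(0,1) retry=(1,0)
step 6 (W2 CAS): counter=7 r=(6,6) succ=(0,2) retry=(1,0)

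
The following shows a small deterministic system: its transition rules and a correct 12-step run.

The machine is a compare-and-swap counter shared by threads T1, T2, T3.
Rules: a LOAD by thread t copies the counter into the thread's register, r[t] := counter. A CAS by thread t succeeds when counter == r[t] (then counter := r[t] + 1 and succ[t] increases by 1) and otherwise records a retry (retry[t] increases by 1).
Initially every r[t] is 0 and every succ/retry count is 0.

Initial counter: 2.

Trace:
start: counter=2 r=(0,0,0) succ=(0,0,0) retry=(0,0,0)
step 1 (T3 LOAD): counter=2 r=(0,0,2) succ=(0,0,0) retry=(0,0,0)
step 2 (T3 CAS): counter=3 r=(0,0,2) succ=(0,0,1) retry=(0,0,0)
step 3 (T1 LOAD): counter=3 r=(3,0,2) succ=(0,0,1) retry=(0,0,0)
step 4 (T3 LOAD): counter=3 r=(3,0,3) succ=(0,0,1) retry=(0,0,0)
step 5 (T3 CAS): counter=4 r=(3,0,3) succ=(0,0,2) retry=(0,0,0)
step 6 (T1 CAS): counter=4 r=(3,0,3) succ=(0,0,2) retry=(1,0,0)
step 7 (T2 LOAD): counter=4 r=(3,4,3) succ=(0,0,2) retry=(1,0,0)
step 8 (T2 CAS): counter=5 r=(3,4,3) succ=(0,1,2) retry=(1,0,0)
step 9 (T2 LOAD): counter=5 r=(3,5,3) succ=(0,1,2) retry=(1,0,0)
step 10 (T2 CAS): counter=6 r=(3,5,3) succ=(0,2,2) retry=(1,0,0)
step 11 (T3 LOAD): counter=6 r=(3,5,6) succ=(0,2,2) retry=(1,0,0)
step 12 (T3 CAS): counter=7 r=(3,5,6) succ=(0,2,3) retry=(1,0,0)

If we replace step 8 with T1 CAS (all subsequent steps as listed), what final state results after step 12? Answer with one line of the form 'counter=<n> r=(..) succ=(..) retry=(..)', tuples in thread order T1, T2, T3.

(re-executing from step 8 with the substitution; state before step 8: counter=4 r=(3,4,3) succ=(0,0,2) retry=(1,0,0))
step 8 (T1 CAS): counter=4 r=(3,4,3) succ=(0,0,2) retry=(2,0,0)
step 9 (T2 LOAD): counter=4 r=(3,4,3) succ=(0,0,2) retry=(2,0,0)
step 10 (T2 CAS): counter=5 r=(3,4,3) succ=(0,1,2) retry=(2,0,0)
step 11 (T3 LOAD): counter=5 r=(3,4,5) succ=(0,1,2) retry=(2,0,0)
step 12 (T3 CAS): counter=6 r=(3,4,5) succ=(0,1,3) retry=(2,0,0)

counter=6 r=(3,4,5) succ=(0,1,3) retry=(2,0,0)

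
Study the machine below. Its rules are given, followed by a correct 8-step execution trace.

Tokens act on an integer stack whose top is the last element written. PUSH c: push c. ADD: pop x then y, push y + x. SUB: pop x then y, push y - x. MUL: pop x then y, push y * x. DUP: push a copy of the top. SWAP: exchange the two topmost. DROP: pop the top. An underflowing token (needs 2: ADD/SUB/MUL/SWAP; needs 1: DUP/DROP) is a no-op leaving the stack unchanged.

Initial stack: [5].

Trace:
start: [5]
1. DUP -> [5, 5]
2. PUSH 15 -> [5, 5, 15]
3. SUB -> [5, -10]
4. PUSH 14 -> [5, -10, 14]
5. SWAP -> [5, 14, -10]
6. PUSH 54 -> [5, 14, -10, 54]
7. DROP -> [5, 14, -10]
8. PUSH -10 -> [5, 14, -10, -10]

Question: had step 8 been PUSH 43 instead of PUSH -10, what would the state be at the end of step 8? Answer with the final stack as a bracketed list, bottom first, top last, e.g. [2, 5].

[5, 14, -10, 43]

(re-executing from step 8 with the substitution; state before step 8: [5, 14, -10])
8. PUSH 43 -> [5, 14, -10, 43]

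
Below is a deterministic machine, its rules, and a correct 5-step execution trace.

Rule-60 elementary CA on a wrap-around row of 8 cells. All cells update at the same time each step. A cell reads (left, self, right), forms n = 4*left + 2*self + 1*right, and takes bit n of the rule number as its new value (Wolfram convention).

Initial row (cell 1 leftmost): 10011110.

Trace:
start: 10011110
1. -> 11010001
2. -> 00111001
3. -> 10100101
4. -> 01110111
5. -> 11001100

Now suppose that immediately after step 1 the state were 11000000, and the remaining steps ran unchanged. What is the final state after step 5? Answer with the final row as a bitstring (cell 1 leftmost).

11001100

state after step 1 := 11000000
2. -> 10100000
3. -> 11110000
4. -> 10001000
5. -> 11001100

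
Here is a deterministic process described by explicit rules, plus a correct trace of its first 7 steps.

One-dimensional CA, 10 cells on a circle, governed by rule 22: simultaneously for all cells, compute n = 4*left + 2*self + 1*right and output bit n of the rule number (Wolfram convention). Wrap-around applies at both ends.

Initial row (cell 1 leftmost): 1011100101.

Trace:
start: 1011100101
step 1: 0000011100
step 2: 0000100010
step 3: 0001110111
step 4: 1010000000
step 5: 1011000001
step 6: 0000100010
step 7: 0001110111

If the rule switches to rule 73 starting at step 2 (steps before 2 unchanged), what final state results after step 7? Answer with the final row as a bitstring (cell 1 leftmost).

(re-executing steps 2..7 under rule 73; state before step 2: 0000011100)
step 2: 1111010101
step 3: 0001000001
step 4: 0100011100
step 5: 0001010101
step 6: 0100000000
step 7: 0001111111

0001111111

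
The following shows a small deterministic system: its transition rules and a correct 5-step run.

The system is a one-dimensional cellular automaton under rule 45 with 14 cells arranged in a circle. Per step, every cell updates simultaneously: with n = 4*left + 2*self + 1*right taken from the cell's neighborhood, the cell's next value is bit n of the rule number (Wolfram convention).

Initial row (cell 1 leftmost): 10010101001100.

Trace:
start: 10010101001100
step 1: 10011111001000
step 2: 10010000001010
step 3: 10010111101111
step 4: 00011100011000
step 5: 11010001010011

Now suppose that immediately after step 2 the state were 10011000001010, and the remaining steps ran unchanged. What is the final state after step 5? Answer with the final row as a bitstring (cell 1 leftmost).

11010010010011

state after step 2 := 10011000001010
step 3: 10010011101111
step 4: 00010010011000
step 5: 11010010010011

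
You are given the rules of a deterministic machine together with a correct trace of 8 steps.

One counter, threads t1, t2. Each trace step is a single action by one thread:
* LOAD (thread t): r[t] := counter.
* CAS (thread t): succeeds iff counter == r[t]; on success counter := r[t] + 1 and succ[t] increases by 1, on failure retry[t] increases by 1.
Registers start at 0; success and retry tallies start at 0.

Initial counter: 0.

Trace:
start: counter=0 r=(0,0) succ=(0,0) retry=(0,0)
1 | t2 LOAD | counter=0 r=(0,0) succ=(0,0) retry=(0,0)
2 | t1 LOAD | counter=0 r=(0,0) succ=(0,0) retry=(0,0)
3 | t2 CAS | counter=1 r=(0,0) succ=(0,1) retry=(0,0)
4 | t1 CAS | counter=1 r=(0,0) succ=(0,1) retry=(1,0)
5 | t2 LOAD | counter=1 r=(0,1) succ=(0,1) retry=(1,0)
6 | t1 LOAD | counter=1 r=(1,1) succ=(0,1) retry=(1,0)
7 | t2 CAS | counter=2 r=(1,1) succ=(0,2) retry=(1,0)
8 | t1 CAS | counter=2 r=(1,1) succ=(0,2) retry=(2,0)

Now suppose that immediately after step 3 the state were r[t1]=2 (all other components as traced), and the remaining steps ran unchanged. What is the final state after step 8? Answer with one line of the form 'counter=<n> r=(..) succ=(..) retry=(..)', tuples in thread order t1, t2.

state after step 3 := counter=1 r=(2,0) succ=(0,1) retry=(0,0)
4 | t1 CAS | counter=1 r=(2,0) succ=(0,1) retry=(1,0)
5 | t2 LOAD | counter=1 r=(2,1) succ=(0,1) retry=(1,0)
6 | t1 LOAD | counter=1 r=(1,1) succ=(0,1) retry=(1,0)
7 | t2 CAS | counter=2 r=(1,1) succ=(0,2) retry=(1,0)
8 | t1 CAS | counter=2 r=(1,1) succ=(0,2) retry=(2,0)

counter=2 r=(1,1) succ=(0,2) retry=(2,0)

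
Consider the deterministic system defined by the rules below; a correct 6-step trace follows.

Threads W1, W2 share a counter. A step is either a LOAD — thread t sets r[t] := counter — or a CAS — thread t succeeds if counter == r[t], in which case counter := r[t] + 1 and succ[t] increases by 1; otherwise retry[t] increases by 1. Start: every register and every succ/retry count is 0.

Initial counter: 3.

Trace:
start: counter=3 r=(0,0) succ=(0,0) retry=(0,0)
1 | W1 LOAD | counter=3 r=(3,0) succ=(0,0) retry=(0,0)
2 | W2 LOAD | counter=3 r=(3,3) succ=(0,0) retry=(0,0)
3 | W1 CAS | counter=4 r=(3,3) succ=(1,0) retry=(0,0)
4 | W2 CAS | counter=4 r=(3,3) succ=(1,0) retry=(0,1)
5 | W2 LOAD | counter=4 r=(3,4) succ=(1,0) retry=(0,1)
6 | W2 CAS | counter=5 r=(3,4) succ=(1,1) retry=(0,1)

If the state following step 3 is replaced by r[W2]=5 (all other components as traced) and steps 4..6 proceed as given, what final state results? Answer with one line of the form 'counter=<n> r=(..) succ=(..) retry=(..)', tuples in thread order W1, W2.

state after step 3 := counter=4 r=(3,5) succ=(1,0) retry=(0,0)
4 | W2 CAS | counter=4 r=(3,5) succ=(1,0) retry=(0,1)
5 | W2 LOAD | counter=4 r=(3,4) succ=(1,0) retry=(0,1)
6 | W2 CAS | counter=5 r=(3,4) succ=(1,1) retry=(0,1)

counter=5 r=(3,4) succ=(1,1) retry=(0,1)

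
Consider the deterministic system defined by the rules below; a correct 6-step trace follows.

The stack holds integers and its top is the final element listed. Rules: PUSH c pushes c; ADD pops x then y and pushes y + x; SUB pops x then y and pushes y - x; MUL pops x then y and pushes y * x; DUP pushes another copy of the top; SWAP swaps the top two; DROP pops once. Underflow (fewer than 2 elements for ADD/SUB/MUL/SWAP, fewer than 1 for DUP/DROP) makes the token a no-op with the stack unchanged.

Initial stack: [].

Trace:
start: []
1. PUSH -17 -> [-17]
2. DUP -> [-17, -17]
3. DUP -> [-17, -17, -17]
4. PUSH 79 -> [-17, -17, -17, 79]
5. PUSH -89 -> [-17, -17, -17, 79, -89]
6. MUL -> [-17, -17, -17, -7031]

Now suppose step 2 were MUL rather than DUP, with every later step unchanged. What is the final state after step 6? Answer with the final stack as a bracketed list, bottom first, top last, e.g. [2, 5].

(re-executing from step 2 with the substitution; state before step 2: [-17])
2. MUL -> [-17]
3. DUP -> [-17, -17]
4. PUSH 79 -> [-17, -17, 79]
5. PUSH -89 -> [-17, -17, 79, -89]
6. MUL -> [-17, -17, -7031]

[-17, -17, -7031]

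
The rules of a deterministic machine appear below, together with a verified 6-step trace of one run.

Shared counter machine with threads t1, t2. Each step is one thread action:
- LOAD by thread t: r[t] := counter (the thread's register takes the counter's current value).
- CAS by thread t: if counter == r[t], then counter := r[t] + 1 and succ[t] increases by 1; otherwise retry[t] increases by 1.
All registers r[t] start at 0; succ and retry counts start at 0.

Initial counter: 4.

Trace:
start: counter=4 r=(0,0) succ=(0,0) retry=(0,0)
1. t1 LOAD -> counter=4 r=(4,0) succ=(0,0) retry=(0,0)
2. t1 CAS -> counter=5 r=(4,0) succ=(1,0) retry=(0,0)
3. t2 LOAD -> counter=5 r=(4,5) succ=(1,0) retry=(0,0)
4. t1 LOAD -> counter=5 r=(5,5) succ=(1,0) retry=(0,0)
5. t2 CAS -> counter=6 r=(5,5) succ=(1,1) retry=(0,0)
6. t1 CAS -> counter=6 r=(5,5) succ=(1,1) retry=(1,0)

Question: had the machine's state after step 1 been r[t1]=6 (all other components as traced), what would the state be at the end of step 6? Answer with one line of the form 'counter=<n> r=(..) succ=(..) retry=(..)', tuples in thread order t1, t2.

state after step 1 := counter=4 r=(6,0) succ=(0,0) retry=(0,0)
2. t1 CAS -> counter=4 r=(6,0) succ=(0,0) retry=(1,0)
3. t2 LOAD -> counter=4 r=(6,4) succ=(0,0) retry=(1,0)
4. t1 LOAD -> counter=4 r=(4,4) succ=(0,0) retry=(1,0)
5. t2 CAS -> counter=5 r=(4,4) succ=(0,1) retry=(1,0)
6. t1 CAS -> counter=5 r=(4,4) succ=(0,1) retry=(2,0)

counter=5 r=(4,4) succ=(0,1) retry=(2,0)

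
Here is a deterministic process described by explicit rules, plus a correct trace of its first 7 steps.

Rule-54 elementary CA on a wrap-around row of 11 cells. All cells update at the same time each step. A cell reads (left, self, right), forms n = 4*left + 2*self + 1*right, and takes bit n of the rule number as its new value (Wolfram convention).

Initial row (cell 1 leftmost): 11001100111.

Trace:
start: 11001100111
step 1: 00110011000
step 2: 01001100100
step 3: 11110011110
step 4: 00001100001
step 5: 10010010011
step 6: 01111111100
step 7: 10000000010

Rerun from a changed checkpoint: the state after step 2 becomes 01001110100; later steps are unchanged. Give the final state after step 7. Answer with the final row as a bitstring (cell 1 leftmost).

state after step 2 := 01001110100
step 3: 11110001110
step 4: 00001010001
step 5: 10011111011
step 6: 01100000100
step 7: 10010001110

10010001110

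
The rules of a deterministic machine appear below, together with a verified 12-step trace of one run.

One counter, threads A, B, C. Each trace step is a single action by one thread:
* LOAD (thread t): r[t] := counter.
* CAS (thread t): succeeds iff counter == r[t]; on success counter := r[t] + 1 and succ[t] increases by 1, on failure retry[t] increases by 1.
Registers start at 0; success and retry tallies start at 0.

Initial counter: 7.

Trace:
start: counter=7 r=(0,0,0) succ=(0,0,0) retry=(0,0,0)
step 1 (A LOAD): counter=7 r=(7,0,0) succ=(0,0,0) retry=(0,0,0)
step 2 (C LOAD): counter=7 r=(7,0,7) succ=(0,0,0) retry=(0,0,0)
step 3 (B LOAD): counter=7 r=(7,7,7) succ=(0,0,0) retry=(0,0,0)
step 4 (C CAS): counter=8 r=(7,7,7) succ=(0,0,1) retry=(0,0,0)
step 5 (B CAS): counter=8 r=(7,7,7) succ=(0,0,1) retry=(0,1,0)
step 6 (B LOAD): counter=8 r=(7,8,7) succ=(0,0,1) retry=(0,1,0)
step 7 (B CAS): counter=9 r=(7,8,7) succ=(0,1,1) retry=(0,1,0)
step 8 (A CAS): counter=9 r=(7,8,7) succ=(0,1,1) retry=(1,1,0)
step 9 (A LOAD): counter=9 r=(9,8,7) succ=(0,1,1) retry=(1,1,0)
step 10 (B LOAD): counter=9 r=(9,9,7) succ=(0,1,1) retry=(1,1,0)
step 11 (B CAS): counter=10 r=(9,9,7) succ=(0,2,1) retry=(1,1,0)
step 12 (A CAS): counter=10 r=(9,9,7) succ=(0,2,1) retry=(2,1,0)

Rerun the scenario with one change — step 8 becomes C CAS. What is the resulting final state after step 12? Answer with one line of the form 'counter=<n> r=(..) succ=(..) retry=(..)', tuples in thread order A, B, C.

counter=10 r=(9,9,7) succ=(0,2,1) retry=(1,1,1)

(re-executing from step 8 with the substitution; state before step 8: counter=9 r=(7,8,7) succ=(0,1,1) retry=(0,1,0))
step 8 (C CAS): counter=9 r=(7,8,7) succ=(0,1,1) retry=(0,1,1)
step 9 (A LOAD): counter=9 r=(9,8,7) succ=(0,1,1) retry=(0,1,1)
step 10 (B LOAD): counter=9 r=(9,9,7) succ=(0,1,1) retry=(0,1,1)
step 11 (B CAS): counter=10 r=(9,9,7) succ=(0,2,1) retry=(0,1,1)
step 12 (A CAS): counter=10 r=(9,9,7) succ=(0,2,1) retry=(1,1,1)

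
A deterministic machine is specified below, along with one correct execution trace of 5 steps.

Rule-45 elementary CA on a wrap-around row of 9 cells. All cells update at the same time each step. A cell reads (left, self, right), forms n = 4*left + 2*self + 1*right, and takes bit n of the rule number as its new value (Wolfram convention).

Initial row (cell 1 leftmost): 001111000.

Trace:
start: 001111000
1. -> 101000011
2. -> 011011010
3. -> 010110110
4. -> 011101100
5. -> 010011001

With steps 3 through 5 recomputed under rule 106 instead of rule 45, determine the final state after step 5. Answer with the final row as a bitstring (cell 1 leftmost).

100001011

(re-executing steps 3..5 under rule 106; state before step 3: 011011010)
3. -> 111111100
4. -> 100000101
5. -> 100001011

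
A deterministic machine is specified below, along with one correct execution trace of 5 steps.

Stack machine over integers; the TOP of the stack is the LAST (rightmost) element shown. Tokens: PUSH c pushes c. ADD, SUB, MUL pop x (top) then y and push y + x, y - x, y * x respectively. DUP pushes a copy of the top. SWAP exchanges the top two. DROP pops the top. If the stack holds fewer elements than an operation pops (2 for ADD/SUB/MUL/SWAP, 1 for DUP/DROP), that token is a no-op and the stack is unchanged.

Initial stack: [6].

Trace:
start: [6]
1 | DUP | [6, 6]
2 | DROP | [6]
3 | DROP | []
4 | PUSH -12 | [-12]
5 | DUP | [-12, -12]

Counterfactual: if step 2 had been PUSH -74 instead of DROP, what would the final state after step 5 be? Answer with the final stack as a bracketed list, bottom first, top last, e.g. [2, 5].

(re-executing from step 2 with the substitution; state before step 2: [6, 6])
2 | PUSH -74 | [6, 6, -74]
3 | DROP | [6, 6]
4 | PUSH -12 | [6, 6, -12]
5 | DUP | [6, 6, -12, -12]

[6, 6, -12, -12]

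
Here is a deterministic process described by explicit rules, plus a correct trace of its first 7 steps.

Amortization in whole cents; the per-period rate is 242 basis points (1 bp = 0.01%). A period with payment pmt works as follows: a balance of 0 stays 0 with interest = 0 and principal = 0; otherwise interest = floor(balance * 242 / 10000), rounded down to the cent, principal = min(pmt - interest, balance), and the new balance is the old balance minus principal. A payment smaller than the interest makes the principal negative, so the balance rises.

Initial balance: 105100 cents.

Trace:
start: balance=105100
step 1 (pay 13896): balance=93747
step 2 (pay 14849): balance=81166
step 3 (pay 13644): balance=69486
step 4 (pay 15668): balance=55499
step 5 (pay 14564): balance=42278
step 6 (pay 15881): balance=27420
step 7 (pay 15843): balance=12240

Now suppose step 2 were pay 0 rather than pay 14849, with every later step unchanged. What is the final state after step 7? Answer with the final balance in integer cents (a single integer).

28974

(re-executing from step 2 with the substitution; state before step 2: balance=93747)
step 2 (pay 0): balance=96015
step 3 (pay 13644): balance=84694
step 4 (pay 15668): balance=71075
step 5 (pay 14564): balance=58231
step 6 (pay 15881): balance=43759
step 7 (pay 15843): balance=28974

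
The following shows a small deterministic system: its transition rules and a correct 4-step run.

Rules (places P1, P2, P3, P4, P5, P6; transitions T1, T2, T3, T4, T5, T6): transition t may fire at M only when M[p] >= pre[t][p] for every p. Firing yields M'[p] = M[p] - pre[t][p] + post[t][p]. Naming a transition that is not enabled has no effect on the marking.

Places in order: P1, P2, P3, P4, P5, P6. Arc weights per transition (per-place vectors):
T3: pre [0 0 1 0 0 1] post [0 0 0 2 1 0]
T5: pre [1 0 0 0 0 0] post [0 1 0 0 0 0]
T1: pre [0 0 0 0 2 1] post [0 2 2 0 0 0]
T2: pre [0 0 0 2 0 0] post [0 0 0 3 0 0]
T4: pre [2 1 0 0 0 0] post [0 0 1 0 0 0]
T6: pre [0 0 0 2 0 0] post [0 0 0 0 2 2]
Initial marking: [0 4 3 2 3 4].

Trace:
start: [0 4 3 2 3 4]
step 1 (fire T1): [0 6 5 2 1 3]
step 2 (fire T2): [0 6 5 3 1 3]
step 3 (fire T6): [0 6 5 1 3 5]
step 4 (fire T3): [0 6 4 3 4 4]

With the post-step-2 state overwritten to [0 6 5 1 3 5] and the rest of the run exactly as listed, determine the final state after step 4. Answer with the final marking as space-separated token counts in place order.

0 6 4 3 4 4

state after step 2 := [0 6 5 1 3 5]
step 3 (fire T6): [0 6 5 1 3 5]
step 4 (fire T3): [0 6 4 3 4 4]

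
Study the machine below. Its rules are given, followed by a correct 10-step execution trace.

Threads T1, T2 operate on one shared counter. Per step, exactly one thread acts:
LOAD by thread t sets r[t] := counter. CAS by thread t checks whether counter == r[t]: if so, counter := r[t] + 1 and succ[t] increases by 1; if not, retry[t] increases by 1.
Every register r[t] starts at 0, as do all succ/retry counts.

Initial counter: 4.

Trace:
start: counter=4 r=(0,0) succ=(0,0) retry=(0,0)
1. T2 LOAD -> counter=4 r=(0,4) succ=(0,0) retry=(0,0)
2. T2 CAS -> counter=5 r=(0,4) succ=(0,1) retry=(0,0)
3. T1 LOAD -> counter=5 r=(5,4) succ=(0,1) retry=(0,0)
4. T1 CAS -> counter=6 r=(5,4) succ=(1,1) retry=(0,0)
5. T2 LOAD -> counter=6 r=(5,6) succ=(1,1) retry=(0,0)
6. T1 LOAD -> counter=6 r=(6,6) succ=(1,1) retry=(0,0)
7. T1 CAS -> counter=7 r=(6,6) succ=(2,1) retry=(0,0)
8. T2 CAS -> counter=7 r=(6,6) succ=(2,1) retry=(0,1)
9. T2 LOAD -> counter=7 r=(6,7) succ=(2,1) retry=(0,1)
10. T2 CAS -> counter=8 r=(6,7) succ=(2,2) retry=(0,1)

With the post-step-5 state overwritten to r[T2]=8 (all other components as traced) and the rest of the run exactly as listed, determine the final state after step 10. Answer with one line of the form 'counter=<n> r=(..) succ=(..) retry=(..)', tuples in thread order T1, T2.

counter=8 r=(6,7) succ=(2,2) retry=(0,1)

state after step 5 := counter=6 r=(5,8) succ=(1,1) retry=(0,0)
6. T1 LOAD -> counter=6 r=(6,8) succ=(1,1) retry=(0,0)
7. T1 CAS -> counter=7 r=(6,8) succ=(2,1) retry=(0,0)
8. T2 CAS -> counter=7 r=(6,8) succ=(2,1) retry=(0,1)
9. T2 LOAD -> counter=7 r=(6,7) succ=(2,1) retry=(0,1)
10. T2 CAS -> counter=8 r=(6,7) succ=(2,2) retry=(0,1)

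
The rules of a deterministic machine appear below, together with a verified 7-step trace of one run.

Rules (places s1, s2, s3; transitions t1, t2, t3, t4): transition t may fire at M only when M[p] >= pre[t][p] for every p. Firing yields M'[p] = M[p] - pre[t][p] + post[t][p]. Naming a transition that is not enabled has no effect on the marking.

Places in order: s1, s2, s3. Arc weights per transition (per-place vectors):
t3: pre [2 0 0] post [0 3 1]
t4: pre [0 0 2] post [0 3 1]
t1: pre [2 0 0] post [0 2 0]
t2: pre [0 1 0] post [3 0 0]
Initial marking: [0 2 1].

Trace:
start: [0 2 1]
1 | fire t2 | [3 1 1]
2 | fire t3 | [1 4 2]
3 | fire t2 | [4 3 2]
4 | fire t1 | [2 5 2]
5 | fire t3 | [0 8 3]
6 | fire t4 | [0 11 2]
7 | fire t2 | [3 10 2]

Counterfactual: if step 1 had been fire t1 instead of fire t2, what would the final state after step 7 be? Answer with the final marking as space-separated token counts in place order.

4 2 1

(re-executing from step 1 with the substitution; state before step 1: [0 2 1])
1 | fire t1 | [0 2 1]
2 | fire t3 | [0 2 1]
3 | fire t2 | [3 1 1]
4 | fire t1 | [1 3 1]
5 | fire t3 | [1 3 1]
6 | fire t4 | [1 3 1]
7 | fire t2 | [4 2 1]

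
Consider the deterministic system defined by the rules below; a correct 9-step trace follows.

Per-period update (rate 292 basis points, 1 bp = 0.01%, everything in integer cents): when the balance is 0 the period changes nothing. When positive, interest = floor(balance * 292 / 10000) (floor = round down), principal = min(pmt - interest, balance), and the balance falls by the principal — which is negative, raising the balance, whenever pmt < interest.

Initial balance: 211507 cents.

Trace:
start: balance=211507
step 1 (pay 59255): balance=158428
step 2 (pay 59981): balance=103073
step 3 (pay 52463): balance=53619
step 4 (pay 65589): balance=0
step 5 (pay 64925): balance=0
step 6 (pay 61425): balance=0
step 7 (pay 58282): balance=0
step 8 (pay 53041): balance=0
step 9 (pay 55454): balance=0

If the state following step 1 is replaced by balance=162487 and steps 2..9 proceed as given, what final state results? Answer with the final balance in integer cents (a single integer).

0

state after step 1 := balance=162487
step 2 (pay 59981): balance=107250
step 3 (pay 52463): balance=57918
step 4 (pay 65589): balance=0
step 5 (pay 64925): balance=0
step 6 (pay 61425): balance=0
step 7 (pay 58282): balance=0
step 8 (pay 53041): balance=0
step 9 (pay 55454): balance=0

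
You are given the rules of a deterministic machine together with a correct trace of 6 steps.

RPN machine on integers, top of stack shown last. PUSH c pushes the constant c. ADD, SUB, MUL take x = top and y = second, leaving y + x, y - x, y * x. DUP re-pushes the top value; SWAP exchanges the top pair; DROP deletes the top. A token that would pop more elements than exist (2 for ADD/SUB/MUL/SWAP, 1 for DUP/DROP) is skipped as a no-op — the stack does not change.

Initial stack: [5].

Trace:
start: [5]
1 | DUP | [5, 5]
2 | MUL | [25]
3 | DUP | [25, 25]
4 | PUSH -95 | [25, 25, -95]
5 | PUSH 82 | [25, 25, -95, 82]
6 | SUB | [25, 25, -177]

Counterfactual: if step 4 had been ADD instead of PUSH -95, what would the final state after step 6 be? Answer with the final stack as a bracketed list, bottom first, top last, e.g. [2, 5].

(re-executing from step 4 with the substitution; state before step 4: [25, 25])
4 | ADD | [50]
5 | PUSH 82 | [50, 82]
6 | SUB | [-32]

[-32]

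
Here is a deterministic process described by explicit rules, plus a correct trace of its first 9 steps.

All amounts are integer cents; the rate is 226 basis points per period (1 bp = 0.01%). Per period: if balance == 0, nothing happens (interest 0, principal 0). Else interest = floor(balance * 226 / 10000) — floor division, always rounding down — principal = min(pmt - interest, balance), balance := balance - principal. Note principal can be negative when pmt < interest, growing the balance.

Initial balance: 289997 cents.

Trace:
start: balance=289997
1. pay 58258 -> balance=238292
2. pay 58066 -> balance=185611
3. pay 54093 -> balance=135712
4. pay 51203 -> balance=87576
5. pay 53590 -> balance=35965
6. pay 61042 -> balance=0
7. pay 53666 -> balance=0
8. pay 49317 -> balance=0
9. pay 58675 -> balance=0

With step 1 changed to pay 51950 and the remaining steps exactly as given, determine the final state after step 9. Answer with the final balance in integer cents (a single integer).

0

(re-executing from step 1 with the substitution; state before step 1: balance=289997)
1. pay 51950 -> balance=244600
2. pay 58066 -> balance=192061
3. pay 54093 -> balance=142308
4. pay 51203 -> balance=94321
5. pay 53590 -> balance=42862
6. pay 61042 -> balance=0
7. pay 53666 -> balance=0
8. pay 49317 -> balance=0
9. pay 58675 -> balance=0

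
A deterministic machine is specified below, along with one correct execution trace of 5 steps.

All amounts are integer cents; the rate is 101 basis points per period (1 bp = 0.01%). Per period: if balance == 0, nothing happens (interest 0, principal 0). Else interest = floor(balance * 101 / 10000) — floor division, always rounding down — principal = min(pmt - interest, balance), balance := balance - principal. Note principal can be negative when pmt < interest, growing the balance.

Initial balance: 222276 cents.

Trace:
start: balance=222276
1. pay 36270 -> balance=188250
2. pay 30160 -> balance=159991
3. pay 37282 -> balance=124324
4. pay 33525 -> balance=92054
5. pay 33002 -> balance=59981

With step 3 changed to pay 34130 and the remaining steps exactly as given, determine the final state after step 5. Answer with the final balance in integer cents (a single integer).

(re-executing from step 3 with the substitution; state before step 3: balance=159991)
3. pay 34130 -> balance=127476
4. pay 33525 -> balance=95238
5. pay 33002 -> balance=63197

63197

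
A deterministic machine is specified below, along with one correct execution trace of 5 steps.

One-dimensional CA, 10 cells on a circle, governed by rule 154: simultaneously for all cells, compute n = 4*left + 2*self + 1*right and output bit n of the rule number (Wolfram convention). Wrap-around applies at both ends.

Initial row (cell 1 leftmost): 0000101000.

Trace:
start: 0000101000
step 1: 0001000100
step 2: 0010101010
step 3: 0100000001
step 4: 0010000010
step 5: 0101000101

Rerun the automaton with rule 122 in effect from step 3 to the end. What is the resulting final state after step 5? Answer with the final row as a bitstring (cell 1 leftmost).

(re-executing steps 3..5 under rule 122; state before step 3: 0010101010)
step 3: 0101010101
step 4: 1010101010
step 5: 0101010101

0101010101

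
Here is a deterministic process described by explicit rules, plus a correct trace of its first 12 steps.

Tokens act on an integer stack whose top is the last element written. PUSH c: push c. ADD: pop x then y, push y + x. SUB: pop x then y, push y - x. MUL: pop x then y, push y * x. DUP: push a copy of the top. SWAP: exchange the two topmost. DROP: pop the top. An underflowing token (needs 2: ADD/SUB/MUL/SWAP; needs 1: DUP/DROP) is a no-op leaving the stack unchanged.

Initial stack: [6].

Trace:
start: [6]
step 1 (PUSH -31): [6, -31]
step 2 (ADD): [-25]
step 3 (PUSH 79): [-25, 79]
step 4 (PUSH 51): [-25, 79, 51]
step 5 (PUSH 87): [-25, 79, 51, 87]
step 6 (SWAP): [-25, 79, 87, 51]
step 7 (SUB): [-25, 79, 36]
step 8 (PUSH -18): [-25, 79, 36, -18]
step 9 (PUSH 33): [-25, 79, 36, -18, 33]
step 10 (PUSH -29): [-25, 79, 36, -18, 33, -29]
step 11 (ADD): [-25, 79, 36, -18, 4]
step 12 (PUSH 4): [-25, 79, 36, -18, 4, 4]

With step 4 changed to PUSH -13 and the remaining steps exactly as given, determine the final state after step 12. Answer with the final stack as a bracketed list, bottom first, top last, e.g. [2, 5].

[-25, 79, 100, -18, 4, 4]

(re-executing from step 4 with the substitution; state before step 4: [-25, 79])
step 4 (PUSH -13): [-25, 79, -13]
step 5 (PUSH 87): [-25, 79, -13, 87]
step 6 (SWAP): [-25, 79, 87, -13]
step 7 (SUB): [-25, 79, 100]
step 8 (PUSH -18): [-25, 79, 100, -18]
step 9 (PUSH 33): [-25, 79, 100, -18, 33]
step 10 (PUSH -29): [-25, 79, 100, -18, 33, -29]
step 11 (ADD): [-25, 79, 100, -18, 4]
step 12 (PUSH 4): [-25, 79, 100, -18, 4, 4]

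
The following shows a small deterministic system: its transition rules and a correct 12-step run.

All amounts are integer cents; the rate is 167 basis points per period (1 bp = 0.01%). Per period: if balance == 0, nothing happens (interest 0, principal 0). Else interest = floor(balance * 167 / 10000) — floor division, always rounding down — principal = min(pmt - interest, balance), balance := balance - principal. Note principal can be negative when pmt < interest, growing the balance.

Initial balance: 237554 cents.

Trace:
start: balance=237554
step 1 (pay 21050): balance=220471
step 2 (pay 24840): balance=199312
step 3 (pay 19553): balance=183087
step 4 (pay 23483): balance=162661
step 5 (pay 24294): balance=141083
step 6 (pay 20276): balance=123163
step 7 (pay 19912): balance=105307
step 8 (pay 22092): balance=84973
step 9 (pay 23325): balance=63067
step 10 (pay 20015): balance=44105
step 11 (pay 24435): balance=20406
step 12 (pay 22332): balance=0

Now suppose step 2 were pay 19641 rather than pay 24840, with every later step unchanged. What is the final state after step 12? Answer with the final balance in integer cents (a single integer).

4548

(re-executing from step 2 with the substitution; state before step 2: balance=220471)
step 2 (pay 19641): balance=204511
step 3 (pay 19553): balance=188373
step 4 (pay 23483): balance=168035
step 5 (pay 24294): balance=146547
step 6 (pay 20276): balance=128718
step 7 (pay 19912): balance=110955
step 8 (pay 22092): balance=90715
step 9 (pay 23325): balance=68904
step 10 (pay 20015): balance=50039
step 11 (pay 24435): balance=26439
step 12 (pay 22332): balance=4548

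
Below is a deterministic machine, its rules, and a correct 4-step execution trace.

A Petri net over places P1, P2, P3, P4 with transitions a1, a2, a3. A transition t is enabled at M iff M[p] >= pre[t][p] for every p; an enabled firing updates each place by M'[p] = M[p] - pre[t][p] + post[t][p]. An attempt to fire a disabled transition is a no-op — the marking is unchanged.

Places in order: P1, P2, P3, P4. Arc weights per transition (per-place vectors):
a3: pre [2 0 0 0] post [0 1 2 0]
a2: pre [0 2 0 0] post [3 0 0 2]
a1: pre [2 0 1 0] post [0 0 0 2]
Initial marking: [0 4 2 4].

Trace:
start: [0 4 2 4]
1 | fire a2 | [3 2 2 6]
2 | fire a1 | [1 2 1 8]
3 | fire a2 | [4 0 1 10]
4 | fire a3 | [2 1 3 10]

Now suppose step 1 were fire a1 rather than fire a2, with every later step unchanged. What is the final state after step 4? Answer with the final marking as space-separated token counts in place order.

(re-executing from step 1 with the substitution; state before step 1: [0 4 2 4])
1 | fire a1 | [0 4 2 4]
2 | fire a1 | [0 4 2 4]
3 | fire a2 | [3 2 2 6]
4 | fire a3 | [1 3 4 6]

1 3 4 6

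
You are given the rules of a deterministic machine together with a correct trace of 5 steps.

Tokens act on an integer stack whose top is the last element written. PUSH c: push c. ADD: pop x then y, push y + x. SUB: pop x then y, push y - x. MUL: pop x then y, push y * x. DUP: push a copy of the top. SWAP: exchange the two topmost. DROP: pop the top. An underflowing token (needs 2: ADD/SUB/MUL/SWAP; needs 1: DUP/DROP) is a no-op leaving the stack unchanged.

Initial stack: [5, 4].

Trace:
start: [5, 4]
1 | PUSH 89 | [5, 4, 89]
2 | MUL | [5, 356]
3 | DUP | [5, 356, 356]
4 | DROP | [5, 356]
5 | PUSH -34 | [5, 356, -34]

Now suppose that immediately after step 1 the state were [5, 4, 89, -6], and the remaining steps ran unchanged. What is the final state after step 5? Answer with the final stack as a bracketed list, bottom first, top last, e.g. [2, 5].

[5, 4, -534, -34]

state after step 1 := [5, 4, 89, -6]
2 | MUL | [5, 4, -534]
3 | DUP | [5, 4, -534, -534]
4 | DROP | [5, 4, -534]
5 | PUSH -34 | [5, 4, -534, -34]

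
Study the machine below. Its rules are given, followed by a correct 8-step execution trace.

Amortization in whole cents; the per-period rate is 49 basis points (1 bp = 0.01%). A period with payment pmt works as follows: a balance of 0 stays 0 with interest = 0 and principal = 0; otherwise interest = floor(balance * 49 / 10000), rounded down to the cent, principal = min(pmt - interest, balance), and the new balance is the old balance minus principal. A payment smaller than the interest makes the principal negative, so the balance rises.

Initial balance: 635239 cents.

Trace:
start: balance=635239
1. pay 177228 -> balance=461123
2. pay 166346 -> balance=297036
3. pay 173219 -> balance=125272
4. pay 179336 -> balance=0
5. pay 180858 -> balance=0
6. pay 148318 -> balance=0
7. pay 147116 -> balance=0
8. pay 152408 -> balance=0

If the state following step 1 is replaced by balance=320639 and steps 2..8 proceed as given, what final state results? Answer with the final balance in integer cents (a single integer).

state after step 1 := balance=320639
2. pay 166346 -> balance=155864
3. pay 173219 -> balance=0
4. pay 179336 -> balance=0
5. pay 180858 -> balance=0
6. pay 148318 -> balance=0
7. pay 147116 -> balance=0
8. pay 152408 -> balance=0

0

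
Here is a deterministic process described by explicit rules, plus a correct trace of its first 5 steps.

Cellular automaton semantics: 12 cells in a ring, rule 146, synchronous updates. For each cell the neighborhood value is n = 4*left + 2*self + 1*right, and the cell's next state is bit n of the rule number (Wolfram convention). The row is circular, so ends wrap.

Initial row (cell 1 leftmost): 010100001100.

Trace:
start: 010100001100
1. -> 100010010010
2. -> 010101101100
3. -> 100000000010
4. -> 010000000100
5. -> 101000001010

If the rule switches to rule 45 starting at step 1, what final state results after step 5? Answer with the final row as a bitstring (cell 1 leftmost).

110110000111

(re-executing steps 1..5 under rule 45; state before step 1: 010100001100)
1. -> 011101101001
2. -> 110011011001
3. -> 000010110001
4. -> 011011100101
5. -> 110110000111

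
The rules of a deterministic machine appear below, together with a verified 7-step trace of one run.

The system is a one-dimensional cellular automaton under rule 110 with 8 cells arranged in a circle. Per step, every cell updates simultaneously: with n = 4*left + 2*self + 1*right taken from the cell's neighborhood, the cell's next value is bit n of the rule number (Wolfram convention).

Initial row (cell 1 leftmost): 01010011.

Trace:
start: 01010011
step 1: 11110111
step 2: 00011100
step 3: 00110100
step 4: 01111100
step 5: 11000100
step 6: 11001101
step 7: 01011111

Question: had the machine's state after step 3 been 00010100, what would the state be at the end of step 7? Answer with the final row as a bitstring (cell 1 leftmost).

state after step 3 := 00010100
step 4: 00111100
step 5: 01100100
step 6: 11101100
step 7: 10111101

10111101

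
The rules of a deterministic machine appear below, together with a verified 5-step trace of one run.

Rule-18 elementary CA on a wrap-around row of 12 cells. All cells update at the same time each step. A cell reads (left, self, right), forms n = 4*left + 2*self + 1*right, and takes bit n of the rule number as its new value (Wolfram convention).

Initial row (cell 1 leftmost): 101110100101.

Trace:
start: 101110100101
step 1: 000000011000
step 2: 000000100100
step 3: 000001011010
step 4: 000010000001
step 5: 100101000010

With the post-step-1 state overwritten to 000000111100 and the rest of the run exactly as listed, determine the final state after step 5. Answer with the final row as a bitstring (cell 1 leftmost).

state after step 1 := 000000111100
step 2: 000001000010
step 3: 000010100101
step 4: 100100011000
step 5: 011010100101

011010100101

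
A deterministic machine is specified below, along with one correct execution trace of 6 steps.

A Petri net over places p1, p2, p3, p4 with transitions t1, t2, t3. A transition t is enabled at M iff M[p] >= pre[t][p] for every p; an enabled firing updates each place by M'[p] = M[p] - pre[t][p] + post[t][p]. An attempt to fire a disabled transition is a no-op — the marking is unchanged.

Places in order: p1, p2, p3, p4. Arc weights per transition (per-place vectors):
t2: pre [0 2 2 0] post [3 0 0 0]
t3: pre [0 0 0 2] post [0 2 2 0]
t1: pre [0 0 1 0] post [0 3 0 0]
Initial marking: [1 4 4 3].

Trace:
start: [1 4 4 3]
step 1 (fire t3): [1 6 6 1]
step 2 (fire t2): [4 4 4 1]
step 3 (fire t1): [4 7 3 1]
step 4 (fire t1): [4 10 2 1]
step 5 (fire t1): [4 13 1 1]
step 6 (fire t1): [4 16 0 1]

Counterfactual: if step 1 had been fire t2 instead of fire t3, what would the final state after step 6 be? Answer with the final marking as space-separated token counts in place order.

(re-executing from step 1 with the substitution; state before step 1: [1 4 4 3])
step 1 (fire t2): [4 2 2 3]
step 2 (fire t2): [7 0 0 3]
step 3 (fire t1): [7 0 0 3]
step 4 (fire t1): [7 0 0 3]
step 5 (fire t1): [7 0 0 3]
step 6 (fire t1): [7 0 0 3]

7 0 0 3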